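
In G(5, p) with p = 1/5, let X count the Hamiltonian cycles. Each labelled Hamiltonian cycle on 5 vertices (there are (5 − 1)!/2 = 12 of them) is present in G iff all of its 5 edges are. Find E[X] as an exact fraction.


K_5 has (5 − 1)!/2 = 12 labelled Hamiltonian cycles.
For each such Hamiltonian cycle H, let X_H = 1 if all 5 edges of H are present in G. Then P[X_H = 1] = p^{5} = (1/5)^{5} = 1/3125.
By linearity: E[X] = Σ_H E[X_H] = 12 · p^{5} = 12 · 1/3125 = 12/3125.
Numerically: E[X] ≈ 0.00384.

E[X] = 12 · (1/5)^{5} = 12/3125 ≈ 0.00384.


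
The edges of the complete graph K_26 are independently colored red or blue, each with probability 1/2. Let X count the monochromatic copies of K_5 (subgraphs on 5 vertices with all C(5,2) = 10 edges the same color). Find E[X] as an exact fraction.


Let X = Σ_S X_S over the C(26, 5) = 65780 subsets S of size 5, where X_S = 1 if the K_5 on S is monochromatic.
For a fixed S, the K_5 on S has C(5, 2) = 10 edges. P[all 10 edges red] = (1/2)^10, and likewise for blue, so P[monochromatic] = 2·(1/2)^10 = 2^{1 − 10} = 1/512.
By linearity: E[X] = C(26, 5) · 2^{1 − 10} = 65780 · 1/512 = 16445/128.
Numerically: E[X] ≈ 128.477.

E[X] = C(26,5)·2^(1−C(5,2)) = 16445/128 ≈ 128.477.


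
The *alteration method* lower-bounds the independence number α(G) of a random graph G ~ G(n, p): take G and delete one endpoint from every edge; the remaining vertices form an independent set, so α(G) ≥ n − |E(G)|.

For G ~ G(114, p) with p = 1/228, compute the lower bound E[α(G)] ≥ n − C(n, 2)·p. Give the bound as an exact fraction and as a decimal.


E[|E(G)|] = C(114, 2)·p = 6441 · (1/228) = 113/4.
E[α(G)] ≥ n − E[|E(G)|] = 114 − 113/4 = 343/4.
Numerically: ≈ 85.7500.
(This is only a lower bound; the true E[α(G)] may be larger.)

E[α(G)] ≥ 343/4 ≈ 85.7500.


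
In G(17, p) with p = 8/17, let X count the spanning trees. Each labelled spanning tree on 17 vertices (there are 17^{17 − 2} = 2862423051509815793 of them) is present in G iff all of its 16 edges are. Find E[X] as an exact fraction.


K_17 has 17^{17 − 2} = 2862423051509815793 labelled spanning trees.
For each such spanning tree H, let X_H = 1 if all 16 edges of H are present in G. Then P[X_H = 1] = p^{16} = (8/17)^{16} = 281474976710656/48661191875666868481.
By linearity: E[X] = Σ_H E[X_H] = 2862423051509815793 · p^{16} = 2862423051509815793 · 281474976710656/48661191875666868481 = 281474976710656/17.
Numerically: E[X] ≈ 1.66e+13.

E[X] = 2862423051509815793 · (8/17)^{16} = 281474976710656/17 ≈ 1.66e+13.


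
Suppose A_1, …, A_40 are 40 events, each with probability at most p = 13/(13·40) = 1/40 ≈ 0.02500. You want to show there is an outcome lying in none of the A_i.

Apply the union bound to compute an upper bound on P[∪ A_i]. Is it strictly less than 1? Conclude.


Union bound: P[∪_{i=1}^{40} A_i] ≤ Σ_i P[A_i] ≤ 40·p = 40·(1/40) = 1.
Numerically: 1 ≈ 1.00000.
Is 1 < 1? NO.
Since the bound 1 is ≥ 1, the union bound is uninformative here; it does NOT by itself certify existence.

40·p = 1 ≈ 1.00000; existence NOT certified by the union bound.


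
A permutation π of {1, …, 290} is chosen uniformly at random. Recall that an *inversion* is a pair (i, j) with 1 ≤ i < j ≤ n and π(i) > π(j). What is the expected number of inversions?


Write X = Σ X_I over the C(290, 2) = 41905 pairs i < j, with X_I the indicator of one inversion.
There are 41905 indicators.
For each fixed pair i < j, the values π(i) and π(j) are two distinct elements of {1, …, 290} in uniformly random order; by symmetry P[π(i) > π(j)] = 1/2.
By linearity: E[X] = 41905 · (1/2) = C(290, 2) · (1/2) = 41905/2 = 41905/2 ≈ 20952.500000.

E[X] = 41905/2 = 20952.500000.


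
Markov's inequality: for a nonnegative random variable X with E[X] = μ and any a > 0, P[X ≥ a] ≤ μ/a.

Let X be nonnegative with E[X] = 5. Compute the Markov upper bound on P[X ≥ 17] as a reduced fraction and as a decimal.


μ = E[X] = 5, a = 17.
Markov: P[X ≥ 17] ≤ μ/a = (5)/17 = 5/17.
Numerically: ≈ 0.2941.
(Since a = 17 > μ = 5.0000, the bound 5/17 is < 1 and informative.)

P[X ≥ 17] ≤ 5/17 ≈ 0.2941.


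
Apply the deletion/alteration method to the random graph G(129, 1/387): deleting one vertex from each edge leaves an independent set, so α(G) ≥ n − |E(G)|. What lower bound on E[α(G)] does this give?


E[|E(G)|] = C(129, 2)·p = 8256 · (1/387) = 64/3.
E[α(G)] ≥ n − E[|E(G)|] = 129 − 64/3 = 323/3.
Numerically: ≈ 107.66667.
(This is only a lower bound; the true E[α(G)] may be larger.)

E[α(G)] ≥ 323/3 ≈ 107.66667.


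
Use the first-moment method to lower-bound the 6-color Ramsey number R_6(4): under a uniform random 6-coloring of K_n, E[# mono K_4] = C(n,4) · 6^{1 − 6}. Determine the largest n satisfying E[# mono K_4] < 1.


We need C(n, 4) · 6^{1 − 6} < 1, i.e. C(n, 4) < 6^{6 − 1} = 7776.
Check values of n near the boundary:
  n = 18: C(18, 4) = 3060; 3060 < 7776? YES
  n = 19: C(19, 4) = 3876; 3876 < 7776? YES
  n = 20: C(20, 4) = 4845; 4845 < 7776? YES
  n = 21: C(21, 4) = 5985; 5985 < 7776? YES
  n = 22: C(22, 4) = 7315; 7315 < 7776? YES
  n = 23: C(23, 4) = 8855; 8855 < 7776? NO
The largest n with C(n, 4) < 7776 is n = 22 (where E[X] = 7315/7776 ≈ 0.940715). Hence R_6(4) > 22, i.e. R_6(4) ≥ 23.

Largest n = 22; hence R_6(4) > 22.


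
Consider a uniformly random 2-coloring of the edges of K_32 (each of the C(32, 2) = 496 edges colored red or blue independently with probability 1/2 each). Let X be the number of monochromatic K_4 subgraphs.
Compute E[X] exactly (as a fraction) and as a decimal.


Let X = Σ_S X_S over the C(32, 4) = 35960 subsets S of size 4, where X_S = 1 if the K_4 on S is monochromatic.
For a fixed S, the K_4 on S has C(4, 2) = 6 edges. P[all 6 edges red] = (1/2)^6, and likewise for blue, so P[monochromatic] = 2·(1/2)^6 = 2^{1 − 6} = 1/32.
Summing: E[X] = C(32, 4) · 2^{1 − 6} = 35960 · 1/32 = 4495/4.
Numerically: E[X] ≈ 1123.7500.

E[X] = C(32,4)·2^(1−C(4,2)) = 4495/4 ≈ 1123.7500.


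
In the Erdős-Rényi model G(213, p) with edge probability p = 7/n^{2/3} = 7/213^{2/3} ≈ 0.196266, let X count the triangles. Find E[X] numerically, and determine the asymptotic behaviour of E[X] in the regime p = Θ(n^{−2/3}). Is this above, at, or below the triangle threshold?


Number of potential triangles: C(213, 3) = 1587986.
Each occurs with probability p³ ≈ (0.196266)³ ≈ 7.56022835e-03.
By linearity: E[X] = C(213, 3)·p³ ≈ 1587986 · 7.56022835e-03 ≈ 12005.536776.
Since α = 2/3 < 1, p = c/n^{2/3} ≫ 1/n is above the triangle threshold p ~ 1/n. Asymptotically E[X] ~ (c³/6)·n^{3(1−α)} = (7³/6)·n^{1} → ∞; triangles are abundant w.h.p.

E[X] ≈ 12005.536776; in regime p = Θ(1/n^{2/3}) E[X] diverges (above the triangle threshold p ~ 1/n).


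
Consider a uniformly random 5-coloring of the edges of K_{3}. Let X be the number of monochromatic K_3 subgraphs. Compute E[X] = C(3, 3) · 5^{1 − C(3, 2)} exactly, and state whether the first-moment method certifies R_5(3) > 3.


E[X] = C(3, 3) · 5^{1 − 3} = 1 · 5^{−2} = 1/25.
As a reduced fraction: E[X] = 1/25 ≈ 0.04000.
Is E[X] < 1? YES.
Since E[X] < 1, there exists a 5-coloring of K_{3} with no monochromatic K_3; hence R_5(3) > 3.

E[X] = 1/25 ≈ 0.04000; E[X] < 1, so R_5(3) > 3.


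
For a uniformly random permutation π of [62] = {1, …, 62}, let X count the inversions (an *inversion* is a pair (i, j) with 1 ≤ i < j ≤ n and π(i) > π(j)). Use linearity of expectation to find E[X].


Write X = Σ X_I over the C(62, 2) = 1891 pairs i < j, with X_I the indicator of one inversion.
There are 1891 indicators.
For each fixed pair i < j, the values π(i) and π(j) are two distinct elements of {1, …, 62} in uniformly random order; by symmetry P[π(i) > π(j)] = 1/2.
By linearity: E[X] = 1891 · (1/2) = C(62, 2) · (1/2) = 1891/2 = 1891/2 ≈ 945.50000.

E[X] = 1891/2 = 945.50000.


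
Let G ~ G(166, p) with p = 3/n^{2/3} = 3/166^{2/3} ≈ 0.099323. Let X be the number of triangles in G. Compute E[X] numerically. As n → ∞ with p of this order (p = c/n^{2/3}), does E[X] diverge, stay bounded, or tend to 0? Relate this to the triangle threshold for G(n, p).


Number of potential triangles: C(166, 3) = 748660.
Each occurs with probability p³ ≈ (0.099323)³ ≈ 9.7982291e-04.
By linearity: E[X] = C(166, 3)·p³ ≈ 748660 · 9.7982291e-04 ≈ 733.55422.
Since α = 2/3 < 1, p = c/n^{2/3} ≫ 1/n is above the triangle threshold p ~ 1/n. Asymptotically E[X] ~ (c³/6)·n^{3(1−α)} = (3³/6)·n^{1} → ∞; triangles are abundant w.h.p.

E[X] ≈ 733.55422; in regime p = Θ(1/n^{2/3}) E[X] diverges (above the triangle threshold p ~ 1/n).


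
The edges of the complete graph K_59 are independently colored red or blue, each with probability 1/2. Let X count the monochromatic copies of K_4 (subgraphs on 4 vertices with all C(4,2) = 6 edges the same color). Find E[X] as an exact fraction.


Let X = Σ_S X_S over the C(59, 4) = 455126 subsets S of size 4, where X_S = 1 if the K_4 on S is monochromatic.
For a fixed S, the K_4 on S has C(4, 2) = 6 edges. P[all 6 edges red] = (1/2)^6, and likewise for blue, so P[monochromatic] = 2·(1/2)^6 = 2^{1 − 6} = 1/32.
By linearity of expectation: E[X] = C(59, 4) · 2^{1 − 6} = 455126 · 1/32 = 227563/16.
Numerically: E[X] ≈ 14222.688.

E[X] = C(59,4)·2^(1−C(4,2)) = 227563/16 ≈ 14222.688.


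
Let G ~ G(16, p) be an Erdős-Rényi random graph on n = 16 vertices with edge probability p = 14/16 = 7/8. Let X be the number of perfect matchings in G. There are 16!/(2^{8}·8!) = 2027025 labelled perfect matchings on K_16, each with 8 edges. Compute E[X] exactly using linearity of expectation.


K_16 has 16!/(2^{8}·8!) = 2027025 labelled perfect matchings.
For each such perfect matching H, let X_H = 1 if all 8 edges of H are present in G. Then P[X_H = 1] = p^{8} = (7/8)^{8} = 5764801/16777216.
By linearity of expectation: E[X] = Σ_H E[X_H] = 2027025 · p^{8} = 2027025 · 5764801/16777216 = 11685395747025/16777216.
Numerically: E[X] ≈ 696504.

E[X] = 2027025 · (7/8)^{8} = 11685395747025/16777216 ≈ 696504.


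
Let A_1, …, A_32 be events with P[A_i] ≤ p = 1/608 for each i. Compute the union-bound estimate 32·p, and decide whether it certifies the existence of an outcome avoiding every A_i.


Union bound: P[∪_{i=1}^{32} A_i] ≤ Σ_i P[A_i] ≤ 32·p = 32·(1/608) = 1/19.
Numerically: 1/19 ≈ 0.053.
Is 1/19 < 1? YES.
Since P[∪ A_i] ≤ 1/19 < 1, the complement has P[∩ A_i^c] ≥ 1 − 1/19 = 18/19 > 0, so some outcome avoids every A_i.

32·p = 1/19 ≈ 0.053; existence CERTIFIED by the union bound.


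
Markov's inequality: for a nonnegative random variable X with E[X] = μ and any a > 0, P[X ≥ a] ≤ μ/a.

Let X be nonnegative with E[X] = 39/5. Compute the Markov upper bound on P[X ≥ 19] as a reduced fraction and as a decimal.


μ = E[X] = 39/5, a = 19.
Markov: P[X ≥ 19] ≤ μ/a = (39/5)/19 = 39/95.
Numerically: ≈ 0.410526.
(Since a = 19 > μ = 7.800000, the bound 39/95 is < 1 and informative.)

P[X ≥ 19] ≤ 39/95 ≈ 0.410526.


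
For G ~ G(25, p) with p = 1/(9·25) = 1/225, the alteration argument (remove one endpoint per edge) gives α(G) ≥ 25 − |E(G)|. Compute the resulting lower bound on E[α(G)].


E[|E(G)|] = C(25, 2)·p = 300 · (1/225) = 4/3.
E[α(G)] ≥ n − E[|E(G)|] = 25 − 4/3 = 71/3.
Numerically: ≈ 23.667.
(This is only a lower bound; the true E[α(G)] may be larger.)

E[α(G)] ≥ 71/3 ≈ 23.667.


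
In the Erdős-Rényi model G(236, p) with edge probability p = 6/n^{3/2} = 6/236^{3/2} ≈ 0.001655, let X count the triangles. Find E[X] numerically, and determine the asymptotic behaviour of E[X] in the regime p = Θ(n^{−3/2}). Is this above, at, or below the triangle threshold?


Number of potential triangles: C(236, 3) = 2162940.
Each occurs with probability p³ ≈ (0.001655)³ ≈ 4.532624e-09.
By linearity: E[X] = C(236, 3)·p³ ≈ 2162940 · 4.532624e-09 ≈ 0.0098.
Since α = 3/2 > 1, p = c/n^{3/2} = o(1/n) is below the triangle threshold p ~ 1/n. Asymptotically E[X] ~ (c³/6)·n^{3(1−α)} = (6³/6)·n^{-1.5} → 0, so by Markov's inequality G has no triangles w.h.p.

E[X] ≈ 0.0098; in regime p = Θ(1/n^{3/2}) E[X] tends to 0 (below the triangle threshold p ~ 1/n).


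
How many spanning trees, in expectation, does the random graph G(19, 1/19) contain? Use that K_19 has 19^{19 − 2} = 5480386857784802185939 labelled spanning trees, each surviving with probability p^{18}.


K_19 has 19^{19 − 2} = 5480386857784802185939 labelled spanning trees.
For each such spanning tree H, let X_H = 1 if all 18 edges of H are present in G. Then P[X_H = 1] = p^{18} = (1/19)^{18} = 1/104127350297911241532841.
Summing the indicators: E[X] = Σ_H E[X_H] = 5480386857784802185939 · p^{18} = 5480386857784802185939 · 1/104127350297911241532841 = 1/19.
Numerically: E[X] ≈ 0.052632.

E[X] = 5480386857784802185939 · (1/19)^{18} = 1/19 ≈ 0.052632.


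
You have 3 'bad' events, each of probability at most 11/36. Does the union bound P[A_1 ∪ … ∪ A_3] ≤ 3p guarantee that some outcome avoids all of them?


Union bound: P[∪_{i=1}^{3} A_i] ≤ Σ_i P[A_i] ≤ 3·p = 3·(11/36) = 11/12.
Numerically: 11/12 ≈ 0.9167.
Is 11/12 < 1? YES.
Since P[∪ A_i] ≤ 11/12 < 1, the complement has P[∩ A_i^c] ≥ 1 − 11/12 = 1/12 > 0, so some outcome avoids every A_i.

3·p = 11/12 ≈ 0.9167; existence CERTIFIED by the union bound.


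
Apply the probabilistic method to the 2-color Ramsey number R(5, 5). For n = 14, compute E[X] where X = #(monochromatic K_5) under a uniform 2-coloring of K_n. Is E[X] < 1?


E[X] = C(14, 5) · 2^{1 − 10} = 2002 · 2^{−9} = 2002/512.
As a reduced fraction: E[X] = 1001/256 ≈ 3.910.
Is E[X] < 1? NO.
Since E[X] ≥ 1, the first-moment bound is inconclusive at n = 14; it does NOT by itself certify R(5, 5) > 14.

E[X] = 1001/256 ≈ 3.910; E[X] ≥ 1; first-moment method inconclusive here.


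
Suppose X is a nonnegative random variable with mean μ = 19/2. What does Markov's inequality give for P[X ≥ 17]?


μ = E[X] = 19/2, a = 17.
Markov: P[X ≥ 17] ≤ μ/a = (19/2)/17 = 19/34.
Numerically: ≈ 0.559.
(Since a = 17 > μ = 9.500, the bound 19/34 is < 1 and informative.)

P[X ≥ 17] ≤ 19/34 ≈ 0.559.


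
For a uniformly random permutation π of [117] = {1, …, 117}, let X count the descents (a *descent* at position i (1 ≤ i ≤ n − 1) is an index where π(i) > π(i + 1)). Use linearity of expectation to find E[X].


Write X = Σ X_I over i = 1, …, 116, with X_I the indicator of one descent.
There are 116 indicators.
For each fixed i, the pair (π(i), π(i+1)) is a uniformly random ordered pair of distinct values from {1, …, 117}; by symmetry P[π(i) > π(i+1)] = 1/2.
By linearity: E[X] = 116 · (1/2) = (117 − 1) · (1/2) = 58 ≈ 58.0000.

E[X] = 58 = 58.0000.


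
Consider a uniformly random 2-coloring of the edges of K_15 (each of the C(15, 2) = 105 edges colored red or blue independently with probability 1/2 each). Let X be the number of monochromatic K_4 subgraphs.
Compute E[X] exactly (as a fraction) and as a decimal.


Let X = Σ_S X_S over the C(15, 4) = 1365 subsets S of size 4, where X_S = 1 if the K_4 on S is monochromatic.
For a fixed S, the K_4 on S has C(4, 2) = 6 edges. P[all 6 edges red] = (1/2)^6, and likewise for blue, so P[monochromatic] = 2·(1/2)^6 = 2^{1 − 6} = 1/32.
By linearity of expectation: E[X] = C(15, 4) · 2^{1 − 6} = 1365 · 1/32 = 1365/32.
Numerically: E[X] ≈ 42.656.

E[X] = C(15,4)·2^(1−C(4,2)) = 1365/32 ≈ 42.656.


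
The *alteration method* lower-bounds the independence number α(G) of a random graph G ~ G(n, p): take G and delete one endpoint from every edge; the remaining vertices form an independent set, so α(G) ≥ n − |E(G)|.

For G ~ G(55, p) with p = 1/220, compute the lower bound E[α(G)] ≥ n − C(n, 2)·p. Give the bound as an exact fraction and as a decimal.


E[|E(G)|] = C(55, 2)·p = 1485 · (1/220) = 27/4.
E[α(G)] ≥ n − E[|E(G)|] = 55 − 27/4 = 193/4.
Numerically: ≈ 48.25000.
(This is only a lower bound; the true E[α(G)] may be larger.)

E[α(G)] ≥ 193/4 ≈ 48.25000.


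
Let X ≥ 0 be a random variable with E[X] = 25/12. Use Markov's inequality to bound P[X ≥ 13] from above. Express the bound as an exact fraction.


μ = E[X] = 25/12, a = 13.
Markov: P[X ≥ 13] ≤ μ/a = (25/12)/13 = 25/156.
Numerically: ≈ 0.16026.
(Since a = 13 > μ = 2.08333, the bound 25/156 is < 1 and informative.)

P[X ≥ 13] ≤ 25/156 ≈ 0.16026.


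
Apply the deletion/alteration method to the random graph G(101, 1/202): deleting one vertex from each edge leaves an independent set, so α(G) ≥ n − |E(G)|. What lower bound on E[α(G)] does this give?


E[|E(G)|] = C(101, 2)·p = 5050 · (1/202) = 25.
E[α(G)] ≥ n − E[|E(G)|] = 101 − 25 = 76.
Numerically: ≈ 76.000000.
(This is only a lower bound; the true E[α(G)] may be larger.)

E[α(G)] ≥ 76 ≈ 76.000000.


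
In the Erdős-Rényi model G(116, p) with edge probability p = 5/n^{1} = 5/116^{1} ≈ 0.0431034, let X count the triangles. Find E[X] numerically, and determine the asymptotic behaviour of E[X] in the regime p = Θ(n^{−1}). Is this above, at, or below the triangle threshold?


Number of potential triangles: C(116, 3) = 253460.
Each occurs with probability p³ ≈ (0.0431034)³ ≈ 8.00822092e-05.
By linearity: E[X] = C(116, 3)·p³ ≈ 253460 · 8.00822092e-05 ≈ 20.297637.
Here α = 1, so p = 5/n is exactly at the triangle threshold p ~ 1/n. Asymptotically E[X] → c³/6 = 5³/6 = 125/6 ≈ 20.833333, a bounded constant. In this regime the triangle count is asymptotically Poisson(c³/6).

E[X] ≈ 20.297637; in regime p = Θ(1/n^{1}) E[X] stays bounded (at the triangle threshold p ~ 1/n).


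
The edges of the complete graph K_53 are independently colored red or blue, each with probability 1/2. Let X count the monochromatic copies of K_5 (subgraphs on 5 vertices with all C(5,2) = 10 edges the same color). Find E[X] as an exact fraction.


Let X = Σ_S X_S over the C(53, 5) = 2869685 subsets S of size 5, where X_S = 1 if the K_5 on S is monochromatic.
For a fixed S, the K_5 on S has C(5, 2) = 10 edges. P[all 10 edges red] = (1/2)^10, and likewise for blue, so P[monochromatic] = 2·(1/2)^10 = 2^{1 − 10} = 1/512.
By linearity: E[X] = C(53, 5) · 2^{1 − 10} = 2869685 · 1/512 = 2869685/512.
Numerically: E[X] ≈ 5604.8535.

E[X] = C(53,5)·2^(1−C(5,2)) = 2869685/512 ≈ 5604.8535.


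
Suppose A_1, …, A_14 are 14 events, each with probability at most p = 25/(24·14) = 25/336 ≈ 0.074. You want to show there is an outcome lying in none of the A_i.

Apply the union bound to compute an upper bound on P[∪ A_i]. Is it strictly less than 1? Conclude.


Union bound: P[∪_{i=1}^{14} A_i] ≤ Σ_i P[A_i] ≤ 14·p = 14·(25/336) = 25/24.
Numerically: 25/24 ≈ 1.042.
Is 25/24 < 1? NO.
Since the bound 25/24 is ≥ 1, the union bound is uninformative here; it does NOT by itself certify existence.

14·p = 25/24 ≈ 1.042; existence NOT certified by the union bound.


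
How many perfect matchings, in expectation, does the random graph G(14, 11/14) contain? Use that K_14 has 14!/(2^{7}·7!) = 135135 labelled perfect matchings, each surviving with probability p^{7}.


K_14 has 14!/(2^{7}·7!) = 135135 labelled perfect matchings.
For each such perfect matching H, let X_H = 1 if all 7 edges of H are present in G. Then P[X_H = 1] = p^{7} = (11/14)^{7} = 19487171/105413504.
By linearity: E[X] = Σ_H E[X_H] = 135135 · p^{7} = 135135 · 19487171/105413504 = 376199836155/15059072.
Numerically: E[X] ≈ 24981.6.

E[X] = 135135 · (11/14)^{7} = 376199836155/15059072 ≈ 24981.6.


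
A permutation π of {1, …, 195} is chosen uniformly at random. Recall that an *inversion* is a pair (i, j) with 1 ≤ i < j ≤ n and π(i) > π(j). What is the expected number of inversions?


Write X = Σ X_I over the C(195, 2) = 18915 pairs i < j, with X_I the indicator of one inversion.
There are 18915 indicators.
For each fixed pair i < j, the values π(i) and π(j) are two distinct elements of {1, …, 195} in uniformly random order; by symmetry P[π(i) > π(j)] = 1/2.
By linearity: E[X] = 18915 · (1/2) = C(195, 2) · (1/2) = 18915/2 = 18915/2 ≈ 9457.5000.

E[X] = 18915/2 = 9457.5000.


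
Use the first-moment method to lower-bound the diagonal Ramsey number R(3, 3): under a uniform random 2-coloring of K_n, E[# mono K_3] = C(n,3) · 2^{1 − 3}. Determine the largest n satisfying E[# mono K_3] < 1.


We need C(n, 3) · 2^{1 − 3} < 1, i.e. C(n, 3) < 2^{3 − 1} = 4.
Check values of n near the boundary:
  n = 3: C(3, 3) = 1; 1 < 4? YES
  n = 4: C(4, 3) = 4; 4 < 4? NO
  n = 5: C(5, 3) = 10; 10 < 4? NO
  n = 6: C(6, 3) = 20; 20 < 4? NO
The largest n with C(n, 3) < 4 is n = 3 (where E[X] = 1/4 ≈ 0.2500). Hence R(3, 3) > 3, i.e. R(3, 3) ≥ 4.

Largest n = 3; hence R(3, 3) > 3.


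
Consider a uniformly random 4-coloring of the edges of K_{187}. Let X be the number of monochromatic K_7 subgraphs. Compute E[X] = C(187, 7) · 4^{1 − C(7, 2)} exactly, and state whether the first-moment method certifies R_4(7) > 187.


E[X] = C(187, 7) · 4^{1 − 21} = 1416167483302 · 4^{−20} = 1416167483302/1099511627776.
As a reduced fraction: E[X] = 708083741651/549755813888 ≈ 1.288.
Is E[X] < 1? NO.
Since E[X] ≥ 1, the first-moment bound is inconclusive at n = 187; it does NOT by itself certify R_4(7) > 187.

E[X] = 708083741651/549755813888 ≈ 1.288; E[X] ≥ 1; first-moment method inconclusive here.


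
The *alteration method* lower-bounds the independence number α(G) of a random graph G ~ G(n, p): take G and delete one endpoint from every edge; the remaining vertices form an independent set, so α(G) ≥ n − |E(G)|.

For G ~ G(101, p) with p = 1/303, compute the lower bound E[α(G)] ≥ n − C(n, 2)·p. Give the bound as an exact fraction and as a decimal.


E[|E(G)|] = C(101, 2)·p = 5050 · (1/303) = 50/3.
E[α(G)] ≥ n − E[|E(G)|] = 101 − 50/3 = 253/3.
Numerically: ≈ 84.3333.
(This is only a lower bound; the true E[α(G)] may be larger.)

E[α(G)] ≥ 253/3 ≈ 84.3333.


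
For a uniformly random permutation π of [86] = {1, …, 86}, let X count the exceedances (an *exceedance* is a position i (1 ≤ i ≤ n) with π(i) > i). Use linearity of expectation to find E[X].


Write X = Σ_{i=1}^{86} X_i, where X_i = 1_{π(i) > i}.
For each fixed i, π(i) is uniform over {1, …, 86} (marginal of a uniform permutation), so P[π(i) > i] = (n − i)/n. Summing: Σ_{i=1}^{86} (n − i)/n = (0 + 1 + … + 85)/86 = 86(86 − 1)/(2·86) = (86 − 1)/2.
Hence E[X] = Σ_{i=1}^{86} (86 − i)/86 = 85/2 ≈ 42.50000.

E[X] = 85/2 = 42.50000.


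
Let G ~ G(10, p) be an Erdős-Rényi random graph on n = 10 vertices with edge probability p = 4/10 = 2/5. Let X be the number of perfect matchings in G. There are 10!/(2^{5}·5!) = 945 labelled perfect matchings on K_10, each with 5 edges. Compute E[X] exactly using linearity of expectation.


K_10 has 10!/(2^{5}·5!) = 945 labelled perfect matchings.
For each such perfect matching H, let X_H = 1 if all 5 edges of H are present in G. Then P[X_H = 1] = p^{5} = (2/5)^{5} = 32/3125.
Summing the indicators: E[X] = Σ_H E[X_H] = 945 · p^{5} = 945 · 32/3125 = 6048/625.
Numerically: E[X] ≈ 9.6768.

E[X] = 945 · (2/5)^{5} = 6048/625 ≈ 9.6768.


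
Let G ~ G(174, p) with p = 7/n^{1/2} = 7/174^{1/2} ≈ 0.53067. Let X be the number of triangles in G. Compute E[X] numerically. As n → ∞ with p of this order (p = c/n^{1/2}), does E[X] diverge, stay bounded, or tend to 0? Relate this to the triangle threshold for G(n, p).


Number of potential triangles: C(174, 3) = 862924.
Each occurs with probability p³ ≈ (0.53067)³ ≈ 1.4944117e-01.
By linearity: E[X] = C(174, 3)·p³ ≈ 862924 · 1.4944117e-01 ≈ 128956.36878.
Since α = 1/2 < 1, p = c/n^{1/2} ≫ 1/n is above the triangle threshold p ~ 1/n. Asymptotically E[X] ~ (c³/6)·n^{3(1−α)} = (7³/6)·n^{1.5} → ∞; triangles are abundant w.h.p.

E[X] ≈ 128956.36878; in regime p = Θ(1/n^{1/2}) E[X] diverges (above the triangle threshold p ~ 1/n).


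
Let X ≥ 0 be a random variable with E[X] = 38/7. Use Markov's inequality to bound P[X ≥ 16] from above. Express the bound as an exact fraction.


μ = E[X] = 38/7, a = 16.
Markov: P[X ≥ 16] ≤ μ/a = (38/7)/16 = 19/56.
Numerically: ≈ 0.339286.
(Since a = 16 > μ = 5.428571, the bound 19/56 is < 1 and informative.)

P[X ≥ 16] ≤ 19/56 ≈ 0.339286.


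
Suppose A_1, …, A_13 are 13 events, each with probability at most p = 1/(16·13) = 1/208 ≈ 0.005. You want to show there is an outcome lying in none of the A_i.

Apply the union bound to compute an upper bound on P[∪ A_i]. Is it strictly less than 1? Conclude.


Union bound: P[∪_{i=1}^{13} A_i] ≤ Σ_i P[A_i] ≤ 13·p = 13·(1/208) = 1/16.
Numerically: 1/16 ≈ 0.062.
Is 1/16 < 1? YES.
Since P[∪ A_i] ≤ 1/16 < 1, the complement has P[∩ A_i^c] ≥ 1 − 1/16 = 15/16 > 0, so some outcome avoids every A_i.

13·p = 1/16 ≈ 0.062; existence CERTIFIED by the union bound.


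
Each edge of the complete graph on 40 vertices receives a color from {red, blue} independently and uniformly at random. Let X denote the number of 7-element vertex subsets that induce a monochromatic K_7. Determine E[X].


Let X = Σ_S X_S over the C(40, 7) = 18643560 subsets S of size 7, where X_S = 1 if the K_7 on S is monochromatic.
For a fixed S, the K_7 on S has C(7, 2) = 21 edges. P[all 21 edges red] = (1/2)^21, and likewise for blue, so P[monochromatic] = 2·(1/2)^21 = 2^{1 − 21} = 1/1048576.
By linearity of expectation: E[X] = C(40, 7) · 2^{1 − 21} = 18643560 · 1/1048576 = 2330445/131072.
Numerically: E[X] ≈ 17.780.

E[X] = C(40,7)·2^(1−C(7,2)) = 2330445/131072 ≈ 17.780.


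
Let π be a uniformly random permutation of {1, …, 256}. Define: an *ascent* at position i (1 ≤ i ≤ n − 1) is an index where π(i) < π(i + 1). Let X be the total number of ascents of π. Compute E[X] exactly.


Write X = Σ X_I over i = 1, …, 255, with X_I the indicator of one ascent.
There are 255 indicators.
For each fixed i, the pair (π(i), π(i+1)) is a uniformly random ordered pair of distinct values from {1, …, 256}; by symmetry P[π(i) < π(i+1)] = 1/2.
By linearity: E[X] = 255 · (1/2) = (256 − 1) · (1/2) = 255/2 ≈ 127.5000.

E[X] = 255/2 = 127.5000.


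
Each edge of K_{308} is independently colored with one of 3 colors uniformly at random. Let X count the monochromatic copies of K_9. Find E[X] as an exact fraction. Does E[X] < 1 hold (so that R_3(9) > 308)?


E[X] = C(308, 9) · 3^{1 − 36} = 61088326838816200 · 3^{−35} = 61088326838816200/50031545098999707.
As a reduced fraction: E[X] = 61088326838816200/50031545098999707 ≈ 1.221.
Is E[X] < 1? NO.
Since E[X] ≥ 1, the first-moment bound is inconclusive at n = 308; it does NOT by itself certify R_3(9) > 308.

E[X] = 61088326838816200/50031545098999707 ≈ 1.221; E[X] ≥ 1; first-moment method inconclusive here.


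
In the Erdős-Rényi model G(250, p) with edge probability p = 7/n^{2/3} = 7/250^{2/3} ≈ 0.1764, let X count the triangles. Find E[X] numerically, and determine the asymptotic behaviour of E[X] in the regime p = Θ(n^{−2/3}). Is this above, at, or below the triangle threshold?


Number of potential triangles: C(250, 3) = 2573000.
Each occurs with probability p³ ≈ (0.1764)³ ≈ 5.488000e-03.
By linearity: E[X] = C(250, 3)·p³ ≈ 2573000 · 5.488000e-03 ≈ 14120.6240.
Since α = 2/3 < 1, p = c/n^{2/3} ≫ 1/n is above the triangle threshold p ~ 1/n. Asymptotically E[X] ~ (c³/6)·n^{3(1−α)} = (7³/6)·n^{1} → ∞; triangles are abundant w.h.p.

E[X] ≈ 14120.6240; in regime p = Θ(1/n^{2/3}) E[X] diverges (above the triangle threshold p ~ 1/n).


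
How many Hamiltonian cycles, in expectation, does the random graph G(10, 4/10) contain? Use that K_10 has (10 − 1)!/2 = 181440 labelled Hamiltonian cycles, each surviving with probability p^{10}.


K_10 has (10 − 1)!/2 = 181440 labelled Hamiltonian cycles.
For each such Hamiltonian cycle H, let X_H = 1 if all 10 edges of H are present in G. Then P[X_H = 1] = p^{10} = (2/5)^{10} = 1024/9765625.
By linearity: E[X] = Σ_H E[X_H] = 181440 · p^{10} = 181440 · 1024/9765625 = 37158912/1953125.
Numerically: E[X] ≈ 19.03.

E[X] = 181440 · (2/5)^{10} = 37158912/1953125 ≈ 19.03.


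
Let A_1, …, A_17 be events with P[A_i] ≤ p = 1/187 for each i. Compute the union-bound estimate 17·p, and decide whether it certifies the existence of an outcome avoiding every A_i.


Union bound: P[∪_{i=1}^{17} A_i] ≤ Σ_i P[A_i] ≤ 17·p = 17·(1/187) = 1/11.
Numerically: 1/11 ≈ 0.09091.
Is 1/11 < 1? YES.
Since P[∪ A_i] ≤ 1/11 < 1, the complement has P[∩ A_i^c] ≥ 1 − 1/11 = 10/11 > 0, so some outcome avoids every A_i.

17·p = 1/11 ≈ 0.09091; existence CERTIFIED by the union bound.


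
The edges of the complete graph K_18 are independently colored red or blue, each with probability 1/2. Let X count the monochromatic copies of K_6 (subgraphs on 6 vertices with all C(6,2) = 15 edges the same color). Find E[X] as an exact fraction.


Let X = Σ_S X_S over the C(18, 6) = 18564 subsets S of size 6, where X_S = 1 if the K_6 on S is monochromatic.
For a fixed S, the K_6 on S has C(6, 2) = 15 edges. P[all 15 edges red] = (1/2)^15, and likewise for blue, so P[monochromatic] = 2·(1/2)^15 = 2^{1 − 15} = 1/16384.
Summing: E[X] = C(18, 6) · 2^{1 − 15} = 18564 · 1/16384 = 4641/4096.
Numerically: E[X] ≈ 1.133.

E[X] = C(18,6)·2^(1−C(6,2)) = 4641/4096 ≈ 1.133.


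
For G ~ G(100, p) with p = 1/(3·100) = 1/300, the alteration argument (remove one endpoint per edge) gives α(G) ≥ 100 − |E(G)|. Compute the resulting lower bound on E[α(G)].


E[|E(G)|] = C(100, 2)·p = 4950 · (1/300) = 33/2.
E[α(G)] ≥ n − E[|E(G)|] = 100 − 33/2 = 167/2.
Numerically: ≈ 83.500000.
(This is only a lower bound; the true E[α(G)] may be larger.)

E[α(G)] ≥ 167/2 ≈ 83.500000.


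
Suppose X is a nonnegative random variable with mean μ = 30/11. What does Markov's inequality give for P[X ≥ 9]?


μ = E[X] = 30/11, a = 9.
Markov: P[X ≥ 9] ≤ μ/a = (30/11)/9 = 10/33.
Numerically: ≈ 0.30303.
(Since a = 9 > μ = 2.72727, the bound 10/33 is < 1 and informative.)

P[X ≥ 9] ≤ 10/33 ≈ 0.30303.


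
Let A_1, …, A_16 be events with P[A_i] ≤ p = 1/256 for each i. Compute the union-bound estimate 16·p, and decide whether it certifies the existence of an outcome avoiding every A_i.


Union bound: P[∪_{i=1}^{16} A_i] ≤ Σ_i P[A_i] ≤ 16·p = 16·(1/256) = 1/16.
Numerically: 1/16 ≈ 0.0625.
Is 1/16 < 1? YES.
Since P[∪ A_i] ≤ 1/16 < 1, the complement has P[∩ A_i^c] ≥ 1 − 1/16 = 15/16 > 0, so some outcome avoids every A_i.

16·p = 1/16 ≈ 0.0625; existence CERTIFIED by the union bound.


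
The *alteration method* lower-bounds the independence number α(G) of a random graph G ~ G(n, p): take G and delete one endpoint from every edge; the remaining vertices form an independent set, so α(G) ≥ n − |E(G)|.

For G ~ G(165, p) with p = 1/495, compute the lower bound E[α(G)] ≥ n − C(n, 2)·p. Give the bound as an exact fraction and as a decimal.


E[|E(G)|] = C(165, 2)·p = 13530 · (1/495) = 82/3.
E[α(G)] ≥ n − E[|E(G)|] = 165 − 82/3 = 413/3.
Numerically: ≈ 137.666667.
(This is only a lower bound; the true E[α(G)] may be larger.)

E[α(G)] ≥ 413/3 ≈ 137.666667.


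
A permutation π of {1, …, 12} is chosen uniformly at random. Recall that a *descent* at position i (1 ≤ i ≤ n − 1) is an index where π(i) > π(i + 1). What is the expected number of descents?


Write X = Σ X_I over i = 1, …, 11, with X_I the indicator of one descent.
There are 11 indicators.
For each fixed i, the pair (π(i), π(i+1)) is a uniformly random ordered pair of distinct values from {1, …, 12}; by symmetry P[π(i) > π(i+1)] = 1/2.
By linearity: E[X] = 11 · (1/2) = (12 − 1) · (1/2) = 11/2 ≈ 5.500000.

E[X] = 11/2 = 5.500000.


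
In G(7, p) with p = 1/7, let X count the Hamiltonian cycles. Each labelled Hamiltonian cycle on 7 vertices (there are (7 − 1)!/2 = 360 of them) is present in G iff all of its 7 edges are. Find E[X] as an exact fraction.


K_7 has (7 − 1)!/2 = 360 labelled Hamiltonian cycles.
For each such Hamiltonian cycle H, let X_H = 1 if all 7 edges of H are present in G. Then P[X_H = 1] = p^{7} = (1/7)^{7} = 1/823543.
By linearity: E[X] = Σ_H E[X_H] = 360 · p^{7} = 360 · 1/823543 = 360/823543.
Numerically: E[X] ≈ 0.000437136.

E[X] = 360 · (1/7)^{7} = 360/823543 ≈ 0.000437136.


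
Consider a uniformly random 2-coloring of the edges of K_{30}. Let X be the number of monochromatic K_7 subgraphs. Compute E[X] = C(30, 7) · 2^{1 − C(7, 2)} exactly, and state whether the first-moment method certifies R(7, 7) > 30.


E[X] = C(30, 7) · 2^{1 − 21} = 2035800 · 2^{−20} = 2035800/1048576.
As a reduced fraction: E[X] = 254475/131072 ≈ 1.9415.
Is E[X] < 1? NO.
Since E[X] ≥ 1, the first-moment bound is inconclusive at n = 30; it does NOT by itself certify R(7, 7) > 30.

E[X] = 254475/131072 ≈ 1.9415; E[X] ≥ 1; first-moment method inconclusive here.


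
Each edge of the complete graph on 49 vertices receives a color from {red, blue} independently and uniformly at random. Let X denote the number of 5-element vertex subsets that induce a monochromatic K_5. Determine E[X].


Let X = Σ_S X_S over the C(49, 5) = 1906884 subsets S of size 5, where X_S = 1 if the K_5 on S is monochromatic.
For a fixed S, the K_5 on S has C(5, 2) = 10 edges. P[all 10 edges red] = (1/2)^10, and likewise for blue, so P[monochromatic] = 2·(1/2)^10 = 2^{1 − 10} = 1/512.
By linearity of expectation: E[X] = C(49, 5) · 2^{1 − 10} = 1906884 · 1/512 = 476721/128.
Numerically: E[X] ≈ 3724.38281.

E[X] = C(49,5)·2^(1−C(5,2)) = 476721/128 ≈ 3724.38281.


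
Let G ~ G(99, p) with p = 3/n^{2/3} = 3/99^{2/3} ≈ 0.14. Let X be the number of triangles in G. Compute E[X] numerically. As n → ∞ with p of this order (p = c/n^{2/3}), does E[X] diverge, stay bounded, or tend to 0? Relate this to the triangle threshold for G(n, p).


Number of potential triangles: C(99, 3) = 156849.
Each occurs with probability p³ ≈ (0.14)³ ≈ 2.75482e-03.
By linearity: E[X] = C(99, 3)·p³ ≈ 156849 · 2.75482e-03 ≈ 432.091.
Since α = 2/3 < 1, p = c/n^{2/3} ≫ 1/n is above the triangle threshold p ~ 1/n. Asymptotically E[X] ~ (c³/6)·n^{3(1−α)} = (3³/6)·n^{1} → ∞; triangles are abundant w.h.p.

E[X] ≈ 432.091; in regime p = Θ(1/n^{2/3}) E[X] diverges (above the triangle threshold p ~ 1/n).


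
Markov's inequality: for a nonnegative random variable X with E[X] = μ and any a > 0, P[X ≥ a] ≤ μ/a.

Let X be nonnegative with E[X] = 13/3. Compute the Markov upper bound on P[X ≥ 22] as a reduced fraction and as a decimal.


μ = E[X] = 13/3, a = 22.
Markov: P[X ≥ 22] ≤ μ/a = (13/3)/22 = 13/66.
Numerically: ≈ 0.1970.
(Since a = 22 > μ = 4.3333, the bound 13/66 is < 1 and informative.)

P[X ≥ 22] ≤ 13/66 ≈ 0.1970.


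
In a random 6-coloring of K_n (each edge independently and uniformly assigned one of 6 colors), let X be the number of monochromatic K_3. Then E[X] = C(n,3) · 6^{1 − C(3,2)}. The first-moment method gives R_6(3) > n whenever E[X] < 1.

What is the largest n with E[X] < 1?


We need C(n, 3) · 6^{1 − 3} < 1, i.e. C(n, 3) < 6^{3 − 1} = 36.
Check values of n near the boundary:
  n = 4: C(4, 3) = 4; 4 < 36? YES
  n = 5: C(5, 3) = 10; 10 < 36? YES
  n = 6: C(6, 3) = 20; 20 < 36? YES
  n = 7: C(7, 3) = 35; 35 < 36? YES
  n = 8: C(8, 3) = 56; 56 < 36? NO
  n = 9: C(9, 3) = 84; 84 < 36? NO
The largest n with C(n, 3) < 36 is n = 7 (where E[X] = 35/36 ≈ 0.9722222). Hence R_6(3) > 7, i.e. R_6(3) ≥ 8.

Largest n = 7; hence R_6(3) > 7.


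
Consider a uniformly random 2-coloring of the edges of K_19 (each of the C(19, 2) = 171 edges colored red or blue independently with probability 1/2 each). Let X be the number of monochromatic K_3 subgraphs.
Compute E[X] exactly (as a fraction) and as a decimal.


Let X = Σ_S X_S over the C(19, 3) = 969 subsets S of size 3, where X_S = 1 if the K_3 on S is monochromatic.
For a fixed S, the K_3 on S has C(3, 2) = 3 edges. P[all 3 edges red] = (1/2)^3, and likewise for blue, so P[monochromatic] = 2·(1/2)^3 = 2^{1 − 3} = 1/4.
Summing: E[X] = C(19, 3) · 2^{1 − 3} = 969 · 1/4 = 969/4.
Numerically: E[X] ≈ 242.250000.

E[X] = C(19,3)·2^(1−C(3,2)) = 969/4 ≈ 242.250000.


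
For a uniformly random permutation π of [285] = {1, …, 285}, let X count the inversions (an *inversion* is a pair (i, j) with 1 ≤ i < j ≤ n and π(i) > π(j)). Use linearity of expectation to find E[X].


Write X = Σ X_I over the C(285, 2) = 40470 pairs i < j, with X_I the indicator of one inversion.
There are 40470 indicators.
For each fixed pair i < j, the values π(i) and π(j) are two distinct elements of {1, …, 285} in uniformly random order; by symmetry P[π(i) > π(j)] = 1/2.
By linearity: E[X] = 40470 · (1/2) = C(285, 2) · (1/2) = 40470/2 = 20235 ≈ 20235.000000.

E[X] = 20235 = 20235.000000.


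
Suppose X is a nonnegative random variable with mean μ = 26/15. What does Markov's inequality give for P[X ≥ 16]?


μ = E[X] = 26/15, a = 16.
Markov: P[X ≥ 16] ≤ μ/a = (26/15)/16 = 13/120.
Numerically: ≈ 0.1083.
(Since a = 16 > μ = 1.7333, the bound 13/120 is < 1 and informative.)

P[X ≥ 16] ≤ 13/120 ≈ 0.1083.


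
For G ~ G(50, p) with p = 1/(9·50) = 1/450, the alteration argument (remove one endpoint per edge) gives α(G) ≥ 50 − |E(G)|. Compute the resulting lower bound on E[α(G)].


E[|E(G)|] = C(50, 2)·p = 1225 · (1/450) = 49/18.
E[α(G)] ≥ n − E[|E(G)|] = 50 − 49/18 = 851/18.
Numerically: ≈ 47.2778.
(This is only a lower bound; the true E[α(G)] may be larger.)

E[α(G)] ≥ 851/18 ≈ 47.2778.


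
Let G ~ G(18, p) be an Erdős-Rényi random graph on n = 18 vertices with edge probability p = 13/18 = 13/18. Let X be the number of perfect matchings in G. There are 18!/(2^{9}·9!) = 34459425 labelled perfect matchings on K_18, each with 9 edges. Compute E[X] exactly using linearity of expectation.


K_18 has 18!/(2^{9}·9!) = 34459425 labelled perfect matchings.
For each such perfect matching H, let X_H = 1 if all 9 edges of H are present in G. Then P[X_H = 1] = p^{9} = (13/18)^{9} = 10604499373/198359290368.
By linearity: E[X] = Σ_H E[X_H] = 34459425 · p^{9} = 34459425 · 10604499373/198359290368 = 4511419145758525/2448880128.
Numerically: E[X] ≈ 1.842e+06.

E[X] = 34459425 · (13/18)^{9} = 4511419145758525/2448880128 ≈ 1.842e+06.


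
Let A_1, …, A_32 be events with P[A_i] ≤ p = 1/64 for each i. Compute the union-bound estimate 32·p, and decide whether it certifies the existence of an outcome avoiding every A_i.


Union bound: P[∪_{i=1}^{32} A_i] ≤ Σ_i P[A_i] ≤ 32·p = 32·(1/64) = 1/2.
Numerically: 1/2 ≈ 0.500.
Is 1/2 < 1? YES.
Since P[∪ A_i] ≤ 1/2 < 1, the complement has P[∩ A_i^c] ≥ 1 − 1/2 = 1/2 > 0, so some outcome avoids every A_i.

32·p = 1/2 ≈ 0.500; existence CERTIFIED by the union bound.


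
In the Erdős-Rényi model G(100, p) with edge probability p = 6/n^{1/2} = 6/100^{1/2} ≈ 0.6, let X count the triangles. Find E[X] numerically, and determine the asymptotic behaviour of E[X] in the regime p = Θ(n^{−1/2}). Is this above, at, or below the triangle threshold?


Number of potential triangles: C(100, 3) = 161700.
Each occurs with probability p³ ≈ (0.6)³ ≈ 2.1600000e-01.
By linearity: E[X] = C(100, 3)·p³ ≈ 161700 · 2.1600000e-01 ≈ 34927.20000.
Since α = 1/2 < 1, p = c/n^{1/2} ≫ 1/n is above the triangle threshold p ~ 1/n. Asymptotically E[X] ~ (c³/6)·n^{3(1−α)} = (6³/6)·n^{1.5} → ∞; triangles are abundant w.h.p.

E[X] ≈ 34927.20000; in regime p = Θ(1/n^{1/2}) E[X] diverges (above the triangle threshold p ~ 1/n).


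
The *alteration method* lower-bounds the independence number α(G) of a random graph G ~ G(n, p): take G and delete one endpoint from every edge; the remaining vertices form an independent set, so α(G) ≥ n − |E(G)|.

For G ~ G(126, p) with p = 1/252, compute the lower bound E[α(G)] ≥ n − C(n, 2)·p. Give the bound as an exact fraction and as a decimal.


E[|E(G)|] = C(126, 2)·p = 7875 · (1/252) = 125/4.
E[α(G)] ≥ n − E[|E(G)|] = 126 − 125/4 = 379/4.
Numerically: ≈ 94.750.
(This is only a lower bound; the true E[α(G)] may be larger.)

E[α(G)] ≥ 379/4 ≈ 94.750.
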